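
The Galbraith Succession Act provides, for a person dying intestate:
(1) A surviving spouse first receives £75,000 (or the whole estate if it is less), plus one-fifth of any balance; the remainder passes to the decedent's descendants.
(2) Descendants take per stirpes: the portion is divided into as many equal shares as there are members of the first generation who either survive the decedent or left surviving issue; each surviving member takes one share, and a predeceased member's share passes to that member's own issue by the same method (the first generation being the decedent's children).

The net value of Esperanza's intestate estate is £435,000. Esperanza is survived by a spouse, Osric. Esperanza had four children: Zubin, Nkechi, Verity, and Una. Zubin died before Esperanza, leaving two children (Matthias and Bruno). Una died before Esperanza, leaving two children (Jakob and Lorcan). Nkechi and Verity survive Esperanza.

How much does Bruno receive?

Osric first takes £75,000, leaving a balance of £360,000. Osric then takes one-fifth of the balance (£72,000), for a total of £147,000. The remaining £288,000 passes to the descendants.
The descendants' portion (£288,000) is divided into 4 shares of £72,000: Nkechi and Verity each take £72,000; Zubin's £72,000 share passes to Zubin's issue; Una's £72,000 share passes to Una's issue.
Zubin's share (£72,000) is divided into 2 shares of £36,000: Matthias and Bruno each take £36,000.
Una's share (£72,000) is divided into 2 shares of £36,000: Jakob and Lorcan each take £36,000.

Bruno receives £36,000.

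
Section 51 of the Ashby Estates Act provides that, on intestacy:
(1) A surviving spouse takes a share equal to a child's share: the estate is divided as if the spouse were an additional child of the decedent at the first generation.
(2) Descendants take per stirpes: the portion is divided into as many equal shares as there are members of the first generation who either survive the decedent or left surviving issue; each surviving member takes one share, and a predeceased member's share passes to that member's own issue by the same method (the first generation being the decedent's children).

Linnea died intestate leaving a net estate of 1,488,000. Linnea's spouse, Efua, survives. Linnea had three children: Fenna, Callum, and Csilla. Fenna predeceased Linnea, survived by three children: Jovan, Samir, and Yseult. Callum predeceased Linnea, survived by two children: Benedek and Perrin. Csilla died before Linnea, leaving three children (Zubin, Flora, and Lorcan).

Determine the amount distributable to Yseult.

Yseult receives 124,000.

The spouse counts as an additional share at the children's level, so there are 4 primary shares of 372,000. Efua takes one such share (372,000).
The children's combined portion (1,116,000) is divided into 3 shares of 372,000: Fenna's 372,000 share passes to Fenna's issue; Callum's 372,000 share passes to Callum's issue; Csilla's 372,000 share passes to Csilla's issue.
Fenna's share (372,000) is divided into 3 shares of 124,000: Jovan, Samir, and Yseult each take 124,000.
Callum's share (372,000) is divided into 2 shares of 186,000: Benedek and Perrin each take 186,000.
Csilla's share (372,000) is divided into 3 shares of 124,000: Zubin, Flora, and Lorcan each take 124,000.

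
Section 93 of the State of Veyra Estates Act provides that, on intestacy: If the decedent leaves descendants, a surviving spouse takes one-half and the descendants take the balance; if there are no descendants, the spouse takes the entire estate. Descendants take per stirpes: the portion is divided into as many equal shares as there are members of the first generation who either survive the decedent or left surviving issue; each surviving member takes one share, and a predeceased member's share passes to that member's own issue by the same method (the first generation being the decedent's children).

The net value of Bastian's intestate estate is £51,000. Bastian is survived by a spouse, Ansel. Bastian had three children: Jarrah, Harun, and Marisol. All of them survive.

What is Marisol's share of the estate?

Ansel takes one-half of £51,000 = £25,500. The remaining £25,500 passes to the descendants.
The descendants' portion (£25,500) is divided into 3 shares of £8,500: Jarrah, Harun, and Marisol each take £8,500.

Marisol receives £8,500.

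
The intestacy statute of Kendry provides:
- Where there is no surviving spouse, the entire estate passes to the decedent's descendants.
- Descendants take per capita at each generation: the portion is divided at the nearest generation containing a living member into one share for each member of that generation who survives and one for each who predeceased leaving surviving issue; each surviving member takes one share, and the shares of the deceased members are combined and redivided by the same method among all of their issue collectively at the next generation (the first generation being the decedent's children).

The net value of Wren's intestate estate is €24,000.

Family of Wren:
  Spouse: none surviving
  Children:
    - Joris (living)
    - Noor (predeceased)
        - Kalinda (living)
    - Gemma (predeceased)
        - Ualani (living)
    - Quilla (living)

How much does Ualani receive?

Ualani receives €6,000.

The entire €24,000 passes to the descendants.
That amount (€24,000) is divided at the children's generation into 4 shares of €6,000. Joris and Quilla each take €6,000. The 2 shares of the deceased (Noor and Gemma) are combined into a pool of €12,000.
That pool (€12,000) is divided at the grandchildren's generation equally among Kalinda and Ualani: €6,000 each.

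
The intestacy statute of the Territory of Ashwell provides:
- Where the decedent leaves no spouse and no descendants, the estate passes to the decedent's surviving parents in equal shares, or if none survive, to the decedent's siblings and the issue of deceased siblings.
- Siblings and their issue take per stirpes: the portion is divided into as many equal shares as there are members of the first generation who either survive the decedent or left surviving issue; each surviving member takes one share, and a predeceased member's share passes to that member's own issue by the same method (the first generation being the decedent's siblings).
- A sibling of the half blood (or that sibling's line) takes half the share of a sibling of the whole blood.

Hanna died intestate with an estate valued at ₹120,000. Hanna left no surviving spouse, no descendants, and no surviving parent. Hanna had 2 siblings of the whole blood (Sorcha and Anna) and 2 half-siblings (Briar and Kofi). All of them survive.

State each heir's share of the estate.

Sorcha: ₹40,000; Anna: ₹40,000; Briar: ₹20,000; Kofi: ₹20,000

The entire ₹120,000 passes to the siblings and their issue.
Counting each half-blood sibling's line as half a unit, there are 3 units in ₹120,000, so one unit is ₹40,000. Whole-blood lines (Sorcha and Anna) take ₹40,000 each; half-blood lines (Briar and Kofi) take ₹20,000 each.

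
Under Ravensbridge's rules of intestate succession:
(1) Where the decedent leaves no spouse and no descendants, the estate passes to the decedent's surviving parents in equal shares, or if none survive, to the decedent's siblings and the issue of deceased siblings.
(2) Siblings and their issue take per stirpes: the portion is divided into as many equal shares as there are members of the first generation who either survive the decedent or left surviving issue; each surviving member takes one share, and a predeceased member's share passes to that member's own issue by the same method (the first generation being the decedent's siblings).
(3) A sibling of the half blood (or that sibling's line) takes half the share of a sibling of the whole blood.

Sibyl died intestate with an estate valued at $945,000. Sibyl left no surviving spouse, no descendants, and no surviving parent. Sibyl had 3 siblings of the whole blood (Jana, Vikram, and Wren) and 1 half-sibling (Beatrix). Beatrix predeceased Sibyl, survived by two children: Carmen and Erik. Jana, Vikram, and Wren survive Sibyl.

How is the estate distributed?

Carmen: $67,500; Erik: $67,500; Jana: $270,000; Vikram: $270,000; Wren: $270,000

The entire $945,000 passes to the siblings and their issue.
Counting each half-blood sibling's line as half a unit, there are 7/2 units in $945,000, so one unit is $270,000. Whole-blood lines (Jana, Vikram, and Wren) take $270,000 each; half-blood lines (Beatrix) take $135,000 each.
Beatrix's share ($135,000) is divided into 2 shares of $67,500: Carmen and Erik each take $67,500.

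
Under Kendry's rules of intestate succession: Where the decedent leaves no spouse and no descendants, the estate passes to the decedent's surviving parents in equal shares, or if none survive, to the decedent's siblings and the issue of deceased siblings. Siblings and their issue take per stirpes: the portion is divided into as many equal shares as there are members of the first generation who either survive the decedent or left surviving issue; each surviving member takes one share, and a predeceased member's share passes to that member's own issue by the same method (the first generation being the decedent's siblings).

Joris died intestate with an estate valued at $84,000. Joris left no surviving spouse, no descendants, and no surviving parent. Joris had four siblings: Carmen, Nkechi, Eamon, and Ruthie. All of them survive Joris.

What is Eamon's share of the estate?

Eamon receives $21,000.

The entire $84,000 passes to the siblings and their issue.
That amount ($84,000) is divided into 4 shares of $21,000: Carmen, Nkechi, Eamon, and Ruthie each take $21,000.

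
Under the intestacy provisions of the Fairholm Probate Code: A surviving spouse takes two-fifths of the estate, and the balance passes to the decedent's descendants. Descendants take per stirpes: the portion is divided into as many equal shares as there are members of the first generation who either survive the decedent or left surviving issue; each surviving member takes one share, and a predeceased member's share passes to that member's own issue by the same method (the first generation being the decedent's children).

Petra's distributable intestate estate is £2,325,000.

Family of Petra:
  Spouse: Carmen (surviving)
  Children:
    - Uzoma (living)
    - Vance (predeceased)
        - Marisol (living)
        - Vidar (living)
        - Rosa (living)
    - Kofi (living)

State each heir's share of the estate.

Carmen takes two-fifths of £2,325,000 = £930,000. The remaining £1,395,000 passes to the descendants.
The descendants' portion (£1,395,000) is divided into 3 shares of £465,000: Uzoma and Kofi each take £465,000; Vance's £465,000 share passes to Vance's issue.
Vance's share (£465,000) is divided into 3 shares of £155,000: Marisol, Vidar, and Rosa each take £155,000.

Carmen: £930,000; Uzoma: £465,000; Marisol: £155,000; Vidar: £155,000; Rosa: £155,000; Kofi: £465,000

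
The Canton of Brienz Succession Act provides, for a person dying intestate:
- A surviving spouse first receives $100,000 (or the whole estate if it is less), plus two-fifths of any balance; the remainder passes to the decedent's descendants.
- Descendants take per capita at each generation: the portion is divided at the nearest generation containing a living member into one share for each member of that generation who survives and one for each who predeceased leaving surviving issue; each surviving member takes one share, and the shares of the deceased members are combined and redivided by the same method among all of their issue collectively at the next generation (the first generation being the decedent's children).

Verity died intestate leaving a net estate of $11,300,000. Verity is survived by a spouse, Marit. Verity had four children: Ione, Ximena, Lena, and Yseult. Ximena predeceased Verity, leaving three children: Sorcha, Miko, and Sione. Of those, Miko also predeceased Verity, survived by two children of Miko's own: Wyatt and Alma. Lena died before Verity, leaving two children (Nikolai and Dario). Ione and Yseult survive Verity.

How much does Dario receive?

Marit first takes $100,000, leaving a balance of $11,200,000. Marit then takes two-fifths of the balance ($4,480,000), for a total of $4,580,000. The remaining $6,720,000 passes to the descendants.
The descendants' portion ($6,720,000) is divided at the children's generation into 4 shares of $1,680,000. Ione and Yseult each take $1,680,000. The 2 shares of the deceased (Ximena and Lena) are combined into a pool of $3,360,000.
That pool ($3,360,000) is divided at the grandchildren's generation into 5 shares of $672,000. Sorcha, Sione, Nikolai, and Dario each take $672,000. The remaining share for the deceased Miko ($672,000) is carried to the next generation.
That pool ($672,000) is divided at the great-grandchildren's generation equally among Wyatt and Alma: $336,000 each.

Dario receives $672,000.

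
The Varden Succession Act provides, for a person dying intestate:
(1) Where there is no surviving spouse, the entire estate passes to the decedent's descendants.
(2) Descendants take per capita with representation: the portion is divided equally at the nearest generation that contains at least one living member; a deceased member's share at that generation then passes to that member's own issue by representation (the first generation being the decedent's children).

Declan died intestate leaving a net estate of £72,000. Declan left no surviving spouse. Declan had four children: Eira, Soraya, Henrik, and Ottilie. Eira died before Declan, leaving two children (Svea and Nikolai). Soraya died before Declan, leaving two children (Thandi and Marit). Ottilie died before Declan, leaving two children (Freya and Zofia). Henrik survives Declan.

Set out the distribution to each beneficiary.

The entire £72,000 passes to the descendants.
That amount (£72,000) is divided into 4 shares of £18,000: Henrik takes £18,000; Eira's £18,000 share passes to Eira's issue; Soraya's £18,000 share passes to Soraya's issue; Ottilie's £18,000 share passes to Ottilie's issue.
Eira's share (£18,000) is divided into 2 shares of £9,000: Svea and Nikolai each take £9,000.
Soraya's share (£18,000) is divided into 2 shares of £9,000: Thandi and Marit each take £9,000.
Ottilie's share (£18,000) is divided into 2 shares of £9,000: Freya and Zofia each take £9,000.

Svea: £9,000; Nikolai: £9,000; Thandi: £9,000; Marit: £9,000; Henrik: £18,000; Freya: £9,000; Zofia: £9,000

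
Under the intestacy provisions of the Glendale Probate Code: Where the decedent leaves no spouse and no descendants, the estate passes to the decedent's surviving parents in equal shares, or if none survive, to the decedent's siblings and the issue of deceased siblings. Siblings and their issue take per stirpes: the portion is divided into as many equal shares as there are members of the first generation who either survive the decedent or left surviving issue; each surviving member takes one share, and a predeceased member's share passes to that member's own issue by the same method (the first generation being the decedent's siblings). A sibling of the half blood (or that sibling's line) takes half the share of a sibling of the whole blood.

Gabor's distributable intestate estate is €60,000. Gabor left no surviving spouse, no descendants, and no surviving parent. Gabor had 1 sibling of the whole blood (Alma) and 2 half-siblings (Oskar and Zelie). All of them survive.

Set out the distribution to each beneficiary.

Alma: €30,000; Oskar: €15,000; Zelie: €15,000

The entire €60,000 passes to the siblings and their issue.
Counting each half-blood sibling's line as half a unit, there are 2 units in €60,000, so one unit is €30,000. Whole-blood lines (Alma) take €30,000 each; half-blood lines (Oskar and Zelie) take €15,000 each.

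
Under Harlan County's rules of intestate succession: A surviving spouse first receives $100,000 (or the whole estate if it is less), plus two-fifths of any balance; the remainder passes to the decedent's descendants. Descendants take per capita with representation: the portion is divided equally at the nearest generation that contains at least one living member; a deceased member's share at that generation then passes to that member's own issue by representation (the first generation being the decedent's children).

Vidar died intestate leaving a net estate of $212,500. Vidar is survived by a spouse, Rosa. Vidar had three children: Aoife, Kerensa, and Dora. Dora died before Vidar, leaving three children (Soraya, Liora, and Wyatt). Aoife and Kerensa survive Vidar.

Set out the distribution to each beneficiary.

Rosa: $145,000; Aoife: $22,500; Kerensa: $22,500; Soraya: $7,500; Liora: $7,500; Wyatt: $7,500

Rosa first takes $100,000, leaving a balance of $112,500. Rosa then takes two-fifths of the balance ($45,000), for a total of $145,000. The remaining $67,500 passes to the descendants.
The descendants' portion ($67,500) is divided into 3 shares of $22,500: Aoife and Kerensa each take $22,500; Dora's $22,500 share passes to Dora's issue.
Dora's share ($22,500) is divided into 3 shares of $7,500: Soraya, Liora, and Wyatt each take $7,500.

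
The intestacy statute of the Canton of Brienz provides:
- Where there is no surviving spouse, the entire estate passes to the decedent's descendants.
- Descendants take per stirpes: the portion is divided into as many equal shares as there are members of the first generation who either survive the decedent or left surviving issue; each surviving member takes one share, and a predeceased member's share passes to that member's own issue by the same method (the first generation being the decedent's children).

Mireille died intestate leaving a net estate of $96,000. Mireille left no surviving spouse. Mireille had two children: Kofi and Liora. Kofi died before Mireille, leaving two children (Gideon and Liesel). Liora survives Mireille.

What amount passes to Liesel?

The entire $96,000 passes to the descendants.
That amount ($96,000) is divided into 2 shares of $48,000: Liora takes $48,000; Kofi's $48,000 share passes to Kofi's issue.
Kofi's share ($48,000) is divided into 2 shares of $24,000: Gideon and Liesel each take $24,000.

Liesel receives $24,000.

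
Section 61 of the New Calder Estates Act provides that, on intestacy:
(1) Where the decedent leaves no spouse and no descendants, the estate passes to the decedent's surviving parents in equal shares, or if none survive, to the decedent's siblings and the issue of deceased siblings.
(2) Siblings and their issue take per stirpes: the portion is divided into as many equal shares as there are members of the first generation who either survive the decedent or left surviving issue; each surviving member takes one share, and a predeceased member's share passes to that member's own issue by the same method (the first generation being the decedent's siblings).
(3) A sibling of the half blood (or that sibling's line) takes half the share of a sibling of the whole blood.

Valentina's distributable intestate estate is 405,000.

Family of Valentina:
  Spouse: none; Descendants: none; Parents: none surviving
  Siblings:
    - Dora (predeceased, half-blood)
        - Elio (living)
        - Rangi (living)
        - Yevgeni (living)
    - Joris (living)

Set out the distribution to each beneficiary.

The entire 405,000 passes to the siblings and their issue.
Counting each half-blood sibling's line as half a unit, there are 3/2 units in 405,000, so one unit is 270,000. Whole-blood lines (Joris) take 270,000 each; half-blood lines (Dora) take 135,000 each.
Dora's share (135,000) is divided into 3 shares of 45,000: Elio, Rangi, and Yevgeni each take 45,000.

Elio: 45,000; Rangi: 45,000; Yevgeni: 45,000; Joris: 270,000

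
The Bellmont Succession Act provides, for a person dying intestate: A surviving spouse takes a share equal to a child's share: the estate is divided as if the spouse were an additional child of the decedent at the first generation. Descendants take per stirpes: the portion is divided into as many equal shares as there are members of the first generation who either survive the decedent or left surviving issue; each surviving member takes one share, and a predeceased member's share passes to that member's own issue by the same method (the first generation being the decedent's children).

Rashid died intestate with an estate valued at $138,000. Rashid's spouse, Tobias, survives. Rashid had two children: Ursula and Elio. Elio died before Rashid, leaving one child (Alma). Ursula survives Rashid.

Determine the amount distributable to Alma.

The spouse counts as an additional share at the children's level, so there are 3 primary shares of $46,000. Tobias takes one such share ($46,000).
The children's combined portion ($92,000) is divided into 2 shares of $46,000: Ursula takes $46,000; Elio's $46,000 share passes to Elio's issue.
Elio's share ($46,000) passes entirely to Alma.

Alma receives $46,000.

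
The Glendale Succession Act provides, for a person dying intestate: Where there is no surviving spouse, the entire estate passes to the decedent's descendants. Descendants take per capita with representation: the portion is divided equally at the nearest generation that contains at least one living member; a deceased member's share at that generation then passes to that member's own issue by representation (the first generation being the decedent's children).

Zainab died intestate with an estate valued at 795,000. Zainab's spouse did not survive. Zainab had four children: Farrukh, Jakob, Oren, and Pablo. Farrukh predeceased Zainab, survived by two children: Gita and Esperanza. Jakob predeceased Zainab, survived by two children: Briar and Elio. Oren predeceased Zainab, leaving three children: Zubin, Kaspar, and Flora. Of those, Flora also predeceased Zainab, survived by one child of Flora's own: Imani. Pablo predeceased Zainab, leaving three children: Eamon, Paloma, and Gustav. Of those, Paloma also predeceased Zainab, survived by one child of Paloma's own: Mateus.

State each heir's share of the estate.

Gita: 79,500; Esperanza: 79,500; Briar: 79,500; Elio: 79,500; Zubin: 79,500; Kaspar: 79,500; Imani: 79,500; Eamon: 79,500; Mateus: 79,500; Gustav: 79,500

The entire 795,000 passes to the descendants.
No child survives, so the initial division is made at the grandchildren's generation.
That amount (795,000) is divided into 10 shares of 79,500: Gita, Esperanza, Briar, Elio, Zubin, Kaspar, Eamon, and Gustav each take 79,500; Flora's 79,500 share passes to Flora's issue; Paloma's 79,500 share passes to Paloma's issue.
Flora's share (79,500) passes entirely to Imani.
Paloma's share (79,500) passes entirely to Mateus.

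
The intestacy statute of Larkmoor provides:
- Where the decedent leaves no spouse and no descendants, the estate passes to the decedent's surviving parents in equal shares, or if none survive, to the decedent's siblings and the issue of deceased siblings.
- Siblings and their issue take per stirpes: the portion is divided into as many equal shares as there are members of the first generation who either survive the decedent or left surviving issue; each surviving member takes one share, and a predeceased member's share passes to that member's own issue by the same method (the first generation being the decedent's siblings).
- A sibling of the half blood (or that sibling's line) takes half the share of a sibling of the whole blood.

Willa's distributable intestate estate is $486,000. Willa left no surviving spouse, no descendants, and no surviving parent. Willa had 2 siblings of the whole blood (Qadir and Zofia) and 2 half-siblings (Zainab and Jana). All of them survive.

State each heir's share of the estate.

The entire $486,000 passes to the siblings and their issue.
Counting each half-blood sibling's line as half a unit, there are 3 units in $486,000, so one unit is $162,000. Whole-blood lines (Qadir and Zofia) take $162,000 each; half-blood lines (Zainab and Jana) take $81,000 each.

Qadir: $162,000; Zainab: $81,000; Zofia: $162,000; Jana: $81,000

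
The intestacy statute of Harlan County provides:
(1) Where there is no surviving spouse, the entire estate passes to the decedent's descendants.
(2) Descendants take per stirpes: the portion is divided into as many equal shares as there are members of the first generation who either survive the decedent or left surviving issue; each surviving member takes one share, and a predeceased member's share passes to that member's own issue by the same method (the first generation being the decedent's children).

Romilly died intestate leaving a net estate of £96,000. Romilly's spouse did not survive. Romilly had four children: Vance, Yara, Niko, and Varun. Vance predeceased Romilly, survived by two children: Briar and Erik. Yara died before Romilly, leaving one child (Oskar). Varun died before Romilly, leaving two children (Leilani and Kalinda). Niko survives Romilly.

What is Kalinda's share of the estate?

The entire £96,000 passes to the descendants.
That amount (£96,000) is divided into 4 shares of £24,000: Niko takes £24,000; Vance's £24,000 share passes to Vance's issue; Yara's £24,000 share passes to Yara's issue; Varun's £24,000 share passes to Varun's issue.
Vance's share (£24,000) is divided into 2 shares of £12,000: Briar and Erik each take £12,000.
Yara's share (£24,000) passes entirely to Oskar.
Varun's share (£24,000) is divided into 2 shares of £12,000: Leilani and Kalinda each take £12,000.

Kalinda receives £12,000.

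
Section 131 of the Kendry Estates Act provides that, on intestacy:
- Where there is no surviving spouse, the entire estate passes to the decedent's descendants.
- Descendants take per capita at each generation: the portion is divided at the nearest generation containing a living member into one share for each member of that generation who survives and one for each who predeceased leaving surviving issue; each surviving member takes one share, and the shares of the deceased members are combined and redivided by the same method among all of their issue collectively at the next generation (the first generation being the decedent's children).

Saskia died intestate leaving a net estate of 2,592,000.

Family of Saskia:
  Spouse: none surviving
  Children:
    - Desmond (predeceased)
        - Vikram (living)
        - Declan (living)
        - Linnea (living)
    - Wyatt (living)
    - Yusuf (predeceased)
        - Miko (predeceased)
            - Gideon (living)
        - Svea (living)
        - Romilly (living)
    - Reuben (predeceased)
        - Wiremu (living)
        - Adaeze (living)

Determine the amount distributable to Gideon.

Gideon receives 243,000.

The entire 2,592,000 passes to the descendants.
That amount (2,592,000) is divided at the children's generation into 4 shares of 648,000. Wyatt takes 648,000. The 3 shares of the deceased (Desmond, Yusuf, and Reuben) are combined into a pool of 1,944,000.
That pool (1,944,000) is divided at the grandchildren's generation into 8 shares of 243,000. Vikram, Declan, Linnea, Svea, Romilly, Wiremu, and Adaeze each take 243,000. The remaining share for the deceased Miko (243,000) is carried to the next generation.
That pool (243,000) passes entirely to Gideon, the sole taker at the great-grandchildren's generation.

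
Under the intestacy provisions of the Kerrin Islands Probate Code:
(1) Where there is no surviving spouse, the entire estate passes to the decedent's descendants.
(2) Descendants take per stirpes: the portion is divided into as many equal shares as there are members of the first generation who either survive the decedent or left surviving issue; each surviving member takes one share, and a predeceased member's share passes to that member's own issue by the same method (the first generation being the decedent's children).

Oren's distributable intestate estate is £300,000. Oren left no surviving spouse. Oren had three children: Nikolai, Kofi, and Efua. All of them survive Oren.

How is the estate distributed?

The entire £300,000 passes to the descendants.
That amount (£300,000) is divided into 3 shares of £100,000: Nikolai, Kofi, and Efua each take £100,000.

Nikolai: £100,000; Kofi: £100,000; Efua: £100,000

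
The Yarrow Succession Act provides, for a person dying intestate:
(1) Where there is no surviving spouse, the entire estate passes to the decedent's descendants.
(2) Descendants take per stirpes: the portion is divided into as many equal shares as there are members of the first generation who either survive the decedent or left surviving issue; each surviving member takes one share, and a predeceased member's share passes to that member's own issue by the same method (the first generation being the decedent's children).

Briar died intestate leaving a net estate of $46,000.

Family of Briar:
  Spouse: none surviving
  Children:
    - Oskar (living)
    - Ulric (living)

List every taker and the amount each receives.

The entire $46,000 passes to the descendants.
That amount ($46,000) is divided into 2 shares of $23,000: Oskar and Ulric each take $23,000.

Oskar: $23,000; Ulric: $23,000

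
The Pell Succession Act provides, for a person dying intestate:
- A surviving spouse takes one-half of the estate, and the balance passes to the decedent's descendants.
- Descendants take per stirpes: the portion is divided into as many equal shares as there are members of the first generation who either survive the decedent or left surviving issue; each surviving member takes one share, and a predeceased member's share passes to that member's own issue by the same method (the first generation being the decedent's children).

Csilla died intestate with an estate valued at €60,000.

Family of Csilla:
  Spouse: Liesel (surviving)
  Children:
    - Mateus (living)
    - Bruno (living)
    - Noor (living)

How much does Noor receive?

Liesel takes one-half of €60,000 = €30,000. The remaining €30,000 passes to the descendants.
The descendants' portion (€30,000) is divided into 3 shares of €10,000: Mateus, Bruno, and Noor each take €10,000.

Noor receives €10,000.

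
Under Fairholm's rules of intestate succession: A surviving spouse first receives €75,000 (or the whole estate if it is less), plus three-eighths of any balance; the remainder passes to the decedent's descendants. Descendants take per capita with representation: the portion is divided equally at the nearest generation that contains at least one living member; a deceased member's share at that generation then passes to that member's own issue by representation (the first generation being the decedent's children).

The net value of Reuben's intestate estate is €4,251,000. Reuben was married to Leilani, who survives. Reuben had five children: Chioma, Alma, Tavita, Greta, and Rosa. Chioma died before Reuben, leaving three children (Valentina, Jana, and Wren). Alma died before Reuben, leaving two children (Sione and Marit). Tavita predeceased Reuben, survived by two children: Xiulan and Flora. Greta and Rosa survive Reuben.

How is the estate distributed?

Leilani first takes €75,000, leaving a balance of €4,176,000. Leilani then takes three-eighths of the balance (€1,566,000), for a total of €1,641,000. The remaining €2,610,000 passes to the descendants.
The descendants' portion (€2,610,000) is divided into 5 shares of €522,000: Greta and Rosa each take €522,000; Chioma's €522,000 share passes to Chioma's issue; Alma's €522,000 share passes to Alma's issue; Tavita's €522,000 share passes to Tavita's issue.
Chioma's share (€522,000) is divided into 3 shares of €174,000: Valentina, Jana, and Wren each take €174,000.
Alma's share (€522,000) is divided into 2 shares of €261,000: Sione and Marit each take €261,000.
Tavita's share (€522,000) is divided into 2 shares of €261,000: Xiulan and Flora each take €261,000.

Leilani: €1,641,000; Valentina: €174,000; Jana: €174,000; Wren: €174,000; Sione: €261,000; Marit: €261,000; Xiulan: €261,000; Flora: €261,000; Greta: €522,000; Rosa: €522,000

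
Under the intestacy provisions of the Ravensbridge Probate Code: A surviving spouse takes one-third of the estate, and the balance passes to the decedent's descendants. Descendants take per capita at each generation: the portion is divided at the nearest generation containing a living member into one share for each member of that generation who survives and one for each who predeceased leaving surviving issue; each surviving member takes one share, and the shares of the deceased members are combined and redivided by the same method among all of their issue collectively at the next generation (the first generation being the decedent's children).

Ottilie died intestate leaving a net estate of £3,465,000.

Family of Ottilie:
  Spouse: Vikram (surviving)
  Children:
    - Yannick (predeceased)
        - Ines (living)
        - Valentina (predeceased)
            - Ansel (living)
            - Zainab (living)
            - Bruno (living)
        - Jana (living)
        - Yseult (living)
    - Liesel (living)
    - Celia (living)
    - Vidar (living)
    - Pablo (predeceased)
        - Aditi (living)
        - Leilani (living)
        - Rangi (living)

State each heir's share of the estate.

Vikram takes one-third of £3,465,000 = £1,155,000. The remaining £2,310,000 passes to the descendants.
The descendants' portion (£2,310,000) is divided at the children's generation into 5 shares of £462,000. Liesel, Celia, and Vidar each take £462,000. The 2 shares of the deceased (Yannick and Pablo) are combined into a pool of £924,000.
That pool (£924,000) is divided at the grandchildren's generation into 7 shares of £132,000. Ines, Jana, Yseult, Aditi, Leilani, and Rangi each take £132,000. The remaining share for the deceased Valentina (£132,000) is carried to the next generation.
That pool (£132,000) is divided at the great-grandchildren's generation equally among Ansel, Zainab, and Bruno: £44,000 each.

Vikram: £1,155,000; Ines: £132,000; Ansel: £44,000; Zainab: £44,000; Bruno: £44,000; Jana: £132,000; Yseult: £132,000; Liesel: £462,000; Celia: £462,000; Vidar: £462,000; Aditi: £132,000; Leilani: £132,000; Rangi: £132,000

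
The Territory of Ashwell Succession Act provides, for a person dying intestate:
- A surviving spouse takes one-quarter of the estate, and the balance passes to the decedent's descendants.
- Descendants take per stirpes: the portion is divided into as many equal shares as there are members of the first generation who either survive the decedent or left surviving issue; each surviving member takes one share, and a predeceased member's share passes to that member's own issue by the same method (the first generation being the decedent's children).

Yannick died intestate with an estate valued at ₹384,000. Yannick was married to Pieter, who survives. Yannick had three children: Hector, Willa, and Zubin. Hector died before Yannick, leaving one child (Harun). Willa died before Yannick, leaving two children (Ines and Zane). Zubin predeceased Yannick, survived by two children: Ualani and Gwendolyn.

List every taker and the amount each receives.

Pieter takes one-quarter of ₹384,000 = ₹96,000. The remaining ₹288,000 passes to the descendants.
The descendants' portion (₹288,000) is divided into 3 shares of ₹96,000: Hector's ₹96,000 share passes to Hector's issue; Willa's ₹96,000 share passes to Willa's issue; Zubin's ₹96,000 share passes to Zubin's issue.
Hector's share (₹96,000) passes entirely to Harun.
Willa's share (₹96,000) is divided into 2 shares of ₹48,000: Ines and Zane each take ₹48,000.
Zubin's share (₹96,000) is divided into 2 shares of ₹48,000: Ualani and Gwendolyn each take ₹48,000.

Pieter: ₹96,000; Harun: ₹96,000; Ines: ₹48,000; Zane: ₹48,000; Ualani: ₹48,000; Gwendolyn: ₹48,000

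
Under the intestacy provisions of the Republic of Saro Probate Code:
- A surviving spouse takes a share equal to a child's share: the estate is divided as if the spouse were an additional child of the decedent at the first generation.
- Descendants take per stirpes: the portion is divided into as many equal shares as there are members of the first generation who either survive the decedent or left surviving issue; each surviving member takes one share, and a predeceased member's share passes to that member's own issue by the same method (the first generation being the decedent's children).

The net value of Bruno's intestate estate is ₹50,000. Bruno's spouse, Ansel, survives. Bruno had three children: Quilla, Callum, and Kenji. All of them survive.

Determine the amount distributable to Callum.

Callum receives ₹12,500.

The spouse counts as an additional share at the children's level, so there are 4 primary shares of ₹12,500. Ansel takes one such share (₹12,500).
The children's combined portion (₹37,500) is divided into 3 shares of ₹12,500: Quilla, Callum, and Kenji each take ₹12,500.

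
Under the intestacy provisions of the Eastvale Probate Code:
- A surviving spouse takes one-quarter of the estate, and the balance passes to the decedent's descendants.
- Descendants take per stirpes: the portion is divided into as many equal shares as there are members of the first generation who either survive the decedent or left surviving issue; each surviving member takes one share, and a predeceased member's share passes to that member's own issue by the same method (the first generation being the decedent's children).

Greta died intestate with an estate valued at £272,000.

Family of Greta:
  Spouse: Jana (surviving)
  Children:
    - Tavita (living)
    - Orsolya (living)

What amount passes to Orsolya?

Orsolya receives £102,000.

Jana takes one-quarter of £272,000 = £68,000. The remaining £204,000 passes to the descendants.
The descendants' portion (£204,000) is divided into 2 shares of £102,000: Tavita and Orsolya each take £102,000.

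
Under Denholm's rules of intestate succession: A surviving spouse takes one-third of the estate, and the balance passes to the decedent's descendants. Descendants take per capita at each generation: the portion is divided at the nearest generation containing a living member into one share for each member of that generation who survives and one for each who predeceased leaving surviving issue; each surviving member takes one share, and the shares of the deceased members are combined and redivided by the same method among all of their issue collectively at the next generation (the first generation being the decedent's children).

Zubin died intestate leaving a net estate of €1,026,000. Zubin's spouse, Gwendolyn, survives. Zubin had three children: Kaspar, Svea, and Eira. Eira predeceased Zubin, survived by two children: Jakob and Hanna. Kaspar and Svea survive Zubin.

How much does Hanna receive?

Gwendolyn takes one-third of €1,026,000 = €342,000. The remaining €684,000 passes to the descendants.
The descendants' portion (€684,000) is divided at the children's generation into 3 shares of €228,000. Kaspar and Svea each take €228,000. The remaining share for the deceased Eira (€228,000) is carried to the next generation.
That pool (€228,000) is divided at the grandchildren's generation equally among Jakob and Hanna: €114,000 each.

Hanna receives €114,000.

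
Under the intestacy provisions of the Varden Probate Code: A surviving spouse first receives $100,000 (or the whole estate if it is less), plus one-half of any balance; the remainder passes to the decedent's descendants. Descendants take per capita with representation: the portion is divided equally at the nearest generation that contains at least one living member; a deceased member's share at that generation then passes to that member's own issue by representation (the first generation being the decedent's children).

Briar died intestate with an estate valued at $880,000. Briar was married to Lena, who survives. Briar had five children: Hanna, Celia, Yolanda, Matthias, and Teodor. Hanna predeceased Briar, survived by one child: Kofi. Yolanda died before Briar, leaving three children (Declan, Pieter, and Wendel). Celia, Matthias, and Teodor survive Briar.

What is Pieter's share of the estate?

Pieter receives $26,000.

Lena first takes $100,000, leaving a balance of $780,000. Lena then takes one-half of the balance ($390,000), for a total of $490,000. The remaining $390,000 passes to the descendants.
The descendants' portion ($390,000) is divided into 5 shares of $78,000: Celia, Matthias, and Teodor each take $78,000; Hanna's $78,000 share passes to Hanna's issue; Yolanda's $78,000 share passes to Yolanda's issue.
Hanna's share ($78,000) passes entirely to Kofi.
Yolanda's share ($78,000) is divided into 3 shares of $26,000: Declan, Pieter, and Wendel each take $26,000.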